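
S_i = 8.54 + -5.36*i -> [8.54, 3.18, -2.18, -7.54, -12.9]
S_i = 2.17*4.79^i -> [2.17, 10.39, 49.79, 238.49, 1142.36]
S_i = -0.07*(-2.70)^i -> [-0.07, 0.19, -0.51, 1.38, -3.72]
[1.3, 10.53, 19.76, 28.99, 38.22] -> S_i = 1.30 + 9.23*i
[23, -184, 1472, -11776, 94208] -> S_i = 23*-8^i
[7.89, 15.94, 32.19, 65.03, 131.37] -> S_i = 7.89*2.02^i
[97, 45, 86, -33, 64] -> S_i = Random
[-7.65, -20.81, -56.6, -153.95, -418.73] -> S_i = -7.65*2.72^i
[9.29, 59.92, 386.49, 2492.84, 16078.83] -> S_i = 9.29*6.45^i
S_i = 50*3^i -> [50, 150, 450, 1350, 4050]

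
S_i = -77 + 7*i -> [-77, -70, -63, -56, -49]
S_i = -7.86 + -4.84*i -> [-7.86, -12.7, -17.54, -22.38, -27.22]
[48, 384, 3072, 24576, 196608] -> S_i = 48*8^i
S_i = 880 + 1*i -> [880, 881, 882, 883, 884]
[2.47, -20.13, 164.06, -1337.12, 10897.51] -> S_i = 2.47*(-8.15)^i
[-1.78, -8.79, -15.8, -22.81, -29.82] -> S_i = -1.78 + -7.01*i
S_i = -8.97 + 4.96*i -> [-8.97, -4.01, 0.95, 5.91, 10.87]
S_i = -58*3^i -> [-58, -174, -522, -1566, -4698]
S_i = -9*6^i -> [-9, -54, -324, -1944, -11664]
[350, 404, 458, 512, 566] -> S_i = 350 + 54*i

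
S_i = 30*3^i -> [30, 90, 270, 810, 2430]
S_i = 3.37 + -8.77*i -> [3.37, -5.4, -14.17, -22.94, -31.71]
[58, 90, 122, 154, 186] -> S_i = 58 + 32*i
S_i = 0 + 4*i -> [0, 4, 8, 12, 16]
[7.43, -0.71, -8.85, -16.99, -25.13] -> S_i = 7.43 + -8.14*i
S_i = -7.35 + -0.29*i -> [-7.35, -7.64, -7.93, -8.22, -8.51]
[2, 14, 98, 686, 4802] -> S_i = 2*7^i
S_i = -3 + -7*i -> [-3, -10, -17, -24, -31]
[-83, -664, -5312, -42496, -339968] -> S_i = -83*8^i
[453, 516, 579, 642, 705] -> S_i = 453 + 63*i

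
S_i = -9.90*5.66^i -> [-9.9, -56.03, -317.15, -1795.08, -10160.17]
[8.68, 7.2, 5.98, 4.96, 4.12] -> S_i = 8.68*0.83^i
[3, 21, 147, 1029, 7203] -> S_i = 3*7^i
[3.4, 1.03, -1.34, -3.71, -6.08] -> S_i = 3.40 + -2.37*i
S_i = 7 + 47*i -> [7, 54, 101, 148, 195]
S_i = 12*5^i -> [12, 60, 300, 1500, 7500]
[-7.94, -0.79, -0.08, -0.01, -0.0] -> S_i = -7.94*0.10^i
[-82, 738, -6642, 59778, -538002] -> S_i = -82*-9^i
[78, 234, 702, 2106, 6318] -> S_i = 78*3^i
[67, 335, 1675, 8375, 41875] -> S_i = 67*5^i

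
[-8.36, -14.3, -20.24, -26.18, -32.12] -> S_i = -8.36 + -5.94*i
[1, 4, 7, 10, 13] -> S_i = 1 + 3*i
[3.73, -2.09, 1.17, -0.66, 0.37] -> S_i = 3.73*(-0.56)^i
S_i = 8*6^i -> [8, 48, 288, 1728, 10368]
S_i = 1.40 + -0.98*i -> [1.4, 0.42, -0.56, -1.54, -2.52]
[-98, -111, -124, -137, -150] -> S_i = -98 + -13*i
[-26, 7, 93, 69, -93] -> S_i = Random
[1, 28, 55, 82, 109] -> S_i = 1 + 27*i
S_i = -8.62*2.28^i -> [-8.62, -19.65, -44.81, -102.17, -232.94]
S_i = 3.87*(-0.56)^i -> [3.87, -2.17, 1.21, -0.68, 0.38]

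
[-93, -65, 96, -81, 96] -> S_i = Random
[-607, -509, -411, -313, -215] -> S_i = -607 + 98*i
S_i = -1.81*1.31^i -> [-1.81, -2.37, -3.11, -4.07, -5.33]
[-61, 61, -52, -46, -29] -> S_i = Random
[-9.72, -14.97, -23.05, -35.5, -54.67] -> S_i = -9.72*1.54^i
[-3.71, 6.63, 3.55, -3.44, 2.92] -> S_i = Random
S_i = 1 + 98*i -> [1, 99, 197, 295, 393]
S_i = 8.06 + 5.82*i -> [8.06, 13.88, 19.7, 25.52, 31.34]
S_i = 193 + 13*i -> [193, 206, 219, 232, 245]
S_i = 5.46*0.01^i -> [5.46, 0.05, 0.0, 0.0, 0.0]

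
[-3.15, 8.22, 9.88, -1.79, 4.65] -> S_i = Random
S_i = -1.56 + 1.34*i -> [-1.56, -0.22, 1.12, 2.46, 3.8]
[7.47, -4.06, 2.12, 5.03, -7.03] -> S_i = Random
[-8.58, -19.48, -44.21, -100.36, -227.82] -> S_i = -8.58*2.27^i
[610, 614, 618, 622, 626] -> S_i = 610 + 4*i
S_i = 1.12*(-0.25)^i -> [1.12, -0.28, 0.07, -0.02, 0.0]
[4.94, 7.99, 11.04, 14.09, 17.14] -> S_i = 4.94 + 3.05*i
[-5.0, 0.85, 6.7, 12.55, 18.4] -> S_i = -5.00 + 5.85*i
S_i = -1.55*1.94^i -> [-1.55, -3.01, -5.83, -11.32, -21.96]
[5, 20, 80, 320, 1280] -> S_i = 5*4^i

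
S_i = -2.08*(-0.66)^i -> [-2.08, 1.37, -0.91, 0.6, -0.39]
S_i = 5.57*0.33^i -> [5.57, 1.84, 0.61, 0.2, 0.07]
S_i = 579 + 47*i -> [579, 626, 673, 720, 767]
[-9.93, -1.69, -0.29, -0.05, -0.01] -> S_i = -9.93*0.17^i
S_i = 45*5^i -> [45, 225, 1125, 5625, 28125]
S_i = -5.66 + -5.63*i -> [-5.66, -11.29, -16.92, -22.55, -28.18]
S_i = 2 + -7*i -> [2, -5, -12, -19, -26]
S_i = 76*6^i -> [76, 456, 2736, 16416, 98496]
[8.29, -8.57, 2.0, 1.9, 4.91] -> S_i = Random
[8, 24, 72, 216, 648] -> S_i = 8*3^i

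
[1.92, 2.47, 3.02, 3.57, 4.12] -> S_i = 1.92 + 0.55*i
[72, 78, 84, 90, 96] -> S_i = 72 + 6*i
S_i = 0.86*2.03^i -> [0.86, 1.75, 3.54, 7.19, 14.6]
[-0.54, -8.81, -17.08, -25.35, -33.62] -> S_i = -0.54 + -8.27*i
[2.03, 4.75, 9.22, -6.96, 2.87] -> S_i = Random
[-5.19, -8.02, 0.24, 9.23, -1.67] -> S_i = Random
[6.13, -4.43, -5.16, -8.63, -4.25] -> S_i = Random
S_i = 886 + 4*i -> [886, 890, 894, 898, 902]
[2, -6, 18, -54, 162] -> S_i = 2*-3^i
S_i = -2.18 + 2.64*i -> [-2.18, 0.46, 3.1, 5.74, 8.38]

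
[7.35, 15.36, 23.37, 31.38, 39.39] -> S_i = 7.35 + 8.01*i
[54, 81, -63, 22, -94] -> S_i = Random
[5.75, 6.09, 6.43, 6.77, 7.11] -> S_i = 5.75 + 0.34*i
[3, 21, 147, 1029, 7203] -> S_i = 3*7^i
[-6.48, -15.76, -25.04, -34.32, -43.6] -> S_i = -6.48 + -9.28*i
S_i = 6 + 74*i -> [6, 80, 154, 228, 302]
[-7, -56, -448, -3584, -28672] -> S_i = -7*8^i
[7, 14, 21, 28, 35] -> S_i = 7 + 7*i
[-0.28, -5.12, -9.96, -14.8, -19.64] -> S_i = -0.28 + -4.84*i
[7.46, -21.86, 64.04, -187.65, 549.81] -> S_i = 7.46*(-2.93)^i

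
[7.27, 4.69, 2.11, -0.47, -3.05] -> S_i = 7.27 + -2.58*i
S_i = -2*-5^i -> [-2, 10, -50, 250, -1250]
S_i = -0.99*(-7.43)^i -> [-0.99, 7.36, -54.65, 406.07, -3017.11]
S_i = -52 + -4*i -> [-52, -56, -60, -64, -68]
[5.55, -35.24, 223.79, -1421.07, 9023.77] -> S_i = 5.55*(-6.35)^i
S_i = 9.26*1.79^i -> [9.26, 16.58, 29.67, 53.11, 95.07]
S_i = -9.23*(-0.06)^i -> [-9.23, 0.55, -0.03, 0.0, -0.0]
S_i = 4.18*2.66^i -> [4.18, 11.12, 29.58, 78.67, 209.27]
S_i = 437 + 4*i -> [437, 441, 445, 449, 453]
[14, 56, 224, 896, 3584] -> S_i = 14*4^i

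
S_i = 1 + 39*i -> [1, 40, 79, 118, 157]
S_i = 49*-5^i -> [49, -245, 1225, -6125, 30625]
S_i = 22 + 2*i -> [22, 24, 26, 28, 30]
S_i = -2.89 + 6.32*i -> [-2.89, 3.43, 9.75, 16.07, 22.39]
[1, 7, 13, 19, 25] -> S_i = 1 + 6*i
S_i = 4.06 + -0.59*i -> [4.06, 3.47, 2.88, 2.29, 1.7]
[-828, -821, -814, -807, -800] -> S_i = -828 + 7*i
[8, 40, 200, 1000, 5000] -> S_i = 8*5^i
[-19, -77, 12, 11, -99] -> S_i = Random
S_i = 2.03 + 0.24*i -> [2.03, 2.27, 2.51, 2.75, 2.99]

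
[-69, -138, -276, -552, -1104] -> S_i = -69*2^i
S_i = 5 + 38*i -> [5, 43, 81, 119, 157]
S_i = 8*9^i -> [8, 72, 648, 5832, 52488]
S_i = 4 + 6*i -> [4, 10, 16, 22, 28]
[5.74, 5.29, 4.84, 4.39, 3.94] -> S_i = 5.74 + -0.45*i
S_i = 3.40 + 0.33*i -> [3.4, 3.73, 4.06, 4.39, 4.72]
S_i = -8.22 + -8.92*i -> [-8.22, -17.14, -26.06, -34.98, -43.9]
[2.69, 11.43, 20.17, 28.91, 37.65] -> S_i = 2.69 + 8.74*i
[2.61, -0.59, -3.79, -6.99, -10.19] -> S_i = 2.61 + -3.20*i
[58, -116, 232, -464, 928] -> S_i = 58*-2^i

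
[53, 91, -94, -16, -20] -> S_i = Random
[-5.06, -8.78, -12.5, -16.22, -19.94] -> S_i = -5.06 + -3.72*i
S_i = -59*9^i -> [-59, -531, -4779, -43011, -387099]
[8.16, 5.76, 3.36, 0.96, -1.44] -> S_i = 8.16 + -2.40*i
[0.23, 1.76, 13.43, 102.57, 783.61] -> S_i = 0.23*7.64^i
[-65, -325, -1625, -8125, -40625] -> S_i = -65*5^i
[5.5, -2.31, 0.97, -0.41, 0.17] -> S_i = 5.50*(-0.42)^i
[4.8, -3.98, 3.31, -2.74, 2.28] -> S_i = 4.80*(-0.83)^i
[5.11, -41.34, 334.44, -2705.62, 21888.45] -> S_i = 5.11*(-8.09)^i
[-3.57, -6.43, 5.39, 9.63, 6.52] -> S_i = Random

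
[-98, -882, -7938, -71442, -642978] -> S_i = -98*9^i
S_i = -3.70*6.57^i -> [-3.7, -24.31, -159.71, -1049.3, -6893.87]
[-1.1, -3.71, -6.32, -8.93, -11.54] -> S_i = -1.10 + -2.61*i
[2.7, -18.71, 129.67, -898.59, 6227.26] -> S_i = 2.70*(-6.93)^i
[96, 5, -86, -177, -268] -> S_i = 96 + -91*i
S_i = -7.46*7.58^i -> [-7.46, -56.55, -428.62, -3248.98, -24627.23]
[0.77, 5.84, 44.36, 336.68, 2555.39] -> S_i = 0.77*7.59^i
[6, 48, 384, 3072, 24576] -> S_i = 6*8^i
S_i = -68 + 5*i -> [-68, -63, -58, -53, -48]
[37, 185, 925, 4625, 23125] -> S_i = 37*5^i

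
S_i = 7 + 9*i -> [7, 16, 25, 34, 43]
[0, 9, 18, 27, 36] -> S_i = 0 + 9*i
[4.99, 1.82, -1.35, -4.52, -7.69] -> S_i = 4.99 + -3.17*i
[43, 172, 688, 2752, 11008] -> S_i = 43*4^i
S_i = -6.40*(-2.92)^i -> [-6.4, 18.69, -54.57, 159.34, -465.28]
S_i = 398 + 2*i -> [398, 400, 402, 404, 406]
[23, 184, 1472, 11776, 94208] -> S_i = 23*8^i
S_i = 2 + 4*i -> [2, 6, 10, 14, 18]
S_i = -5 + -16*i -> [-5, -21, -37, -53, -69]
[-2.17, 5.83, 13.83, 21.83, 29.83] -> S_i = -2.17 + 8.00*i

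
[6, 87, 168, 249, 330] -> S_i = 6 + 81*i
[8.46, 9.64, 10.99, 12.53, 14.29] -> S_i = 8.46*1.14^i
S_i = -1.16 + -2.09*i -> [-1.16, -3.25, -5.34, -7.43, -9.52]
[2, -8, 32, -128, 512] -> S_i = 2*-4^i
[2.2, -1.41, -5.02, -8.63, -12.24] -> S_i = 2.20 + -3.61*i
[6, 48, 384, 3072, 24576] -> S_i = 6*8^i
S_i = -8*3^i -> [-8, -24, -72, -216, -648]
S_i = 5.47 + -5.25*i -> [5.47, 0.22, -5.03, -10.28, -15.53]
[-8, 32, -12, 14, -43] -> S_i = Random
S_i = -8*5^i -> [-8, -40, -200, -1000, -5000]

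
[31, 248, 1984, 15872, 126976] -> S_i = 31*8^i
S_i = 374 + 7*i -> [374, 381, 388, 395, 402]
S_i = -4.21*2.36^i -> [-4.21, -9.94, -23.45, -55.34, -130.6]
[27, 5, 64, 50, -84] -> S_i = Random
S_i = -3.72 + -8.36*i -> [-3.72, -12.08, -20.44, -28.8, -37.16]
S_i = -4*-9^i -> [-4, 36, -324, 2916, -26244]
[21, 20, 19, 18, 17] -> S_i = 21 + -1*i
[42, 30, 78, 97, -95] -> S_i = Random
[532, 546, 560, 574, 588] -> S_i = 532 + 14*i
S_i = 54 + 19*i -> [54, 73, 92, 111, 130]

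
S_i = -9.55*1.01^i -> [-9.55, -9.65, -9.74, -9.84, -9.94]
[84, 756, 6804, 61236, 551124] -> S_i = 84*9^i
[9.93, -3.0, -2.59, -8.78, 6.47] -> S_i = Random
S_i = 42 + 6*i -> [42, 48, 54, 60, 66]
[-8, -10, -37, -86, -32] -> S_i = Random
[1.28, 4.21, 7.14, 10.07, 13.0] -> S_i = 1.28 + 2.93*i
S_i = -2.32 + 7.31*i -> [-2.32, 4.99, 12.3, 19.61, 26.92]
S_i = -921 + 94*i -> [-921, -827, -733, -639, -545]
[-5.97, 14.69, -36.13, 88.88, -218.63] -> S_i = -5.97*(-2.46)^i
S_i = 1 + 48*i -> [1, 49, 97, 145, 193]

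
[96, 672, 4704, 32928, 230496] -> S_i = 96*7^i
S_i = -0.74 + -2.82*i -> [-0.74, -3.56, -6.38, -9.2, -12.02]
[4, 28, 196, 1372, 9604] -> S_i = 4*7^i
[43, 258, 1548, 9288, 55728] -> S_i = 43*6^i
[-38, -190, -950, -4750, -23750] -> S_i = -38*5^i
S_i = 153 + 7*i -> [153, 160, 167, 174, 181]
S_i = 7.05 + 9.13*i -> [7.05, 16.18, 25.31, 34.44, 43.57]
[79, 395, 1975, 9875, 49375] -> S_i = 79*5^i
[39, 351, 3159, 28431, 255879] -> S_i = 39*9^i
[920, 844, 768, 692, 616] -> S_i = 920 + -76*i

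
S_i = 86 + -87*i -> [86, -1, -88, -175, -262]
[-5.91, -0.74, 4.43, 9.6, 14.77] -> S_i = -5.91 + 5.17*i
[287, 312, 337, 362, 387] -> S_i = 287 + 25*i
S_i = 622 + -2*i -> [622, 620, 618, 616, 614]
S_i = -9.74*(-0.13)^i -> [-9.74, 1.27, -0.16, 0.02, -0.0]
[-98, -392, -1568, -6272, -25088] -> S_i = -98*4^i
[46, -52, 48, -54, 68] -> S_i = Random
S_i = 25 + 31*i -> [25, 56, 87, 118, 149]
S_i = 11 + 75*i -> [11, 86, 161, 236, 311]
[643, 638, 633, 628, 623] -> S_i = 643 + -5*i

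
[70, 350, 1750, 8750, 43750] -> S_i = 70*5^i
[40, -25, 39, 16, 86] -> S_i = Random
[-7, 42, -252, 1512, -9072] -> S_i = -7*-6^i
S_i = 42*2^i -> [42, 84, 168, 336, 672]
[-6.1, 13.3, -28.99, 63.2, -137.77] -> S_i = -6.10*(-2.18)^i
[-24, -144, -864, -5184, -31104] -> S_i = -24*6^i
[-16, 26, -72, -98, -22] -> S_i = Random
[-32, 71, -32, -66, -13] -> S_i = Random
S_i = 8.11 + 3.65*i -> [8.11, 11.76, 15.41, 19.06, 22.71]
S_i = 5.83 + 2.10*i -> [5.83, 7.93, 10.03, 12.13, 14.23]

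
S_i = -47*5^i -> [-47, -235, -1175, -5875, -29375]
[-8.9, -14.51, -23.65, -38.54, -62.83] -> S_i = -8.90*1.63^i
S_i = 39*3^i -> [39, 117, 351, 1053, 3159]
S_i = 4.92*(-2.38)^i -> [4.92, -11.71, 27.87, -66.33, 157.86]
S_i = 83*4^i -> [83, 332, 1328, 5312, 21248]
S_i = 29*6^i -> [29, 174, 1044, 6264, 37584]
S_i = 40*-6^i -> [40, -240, 1440, -8640, 51840]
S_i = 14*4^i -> [14, 56, 224, 896, 3584]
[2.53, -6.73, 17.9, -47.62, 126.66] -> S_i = 2.53*(-2.66)^i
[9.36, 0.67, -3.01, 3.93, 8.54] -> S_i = Random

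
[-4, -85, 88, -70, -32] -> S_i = Random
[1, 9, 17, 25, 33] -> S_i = 1 + 8*i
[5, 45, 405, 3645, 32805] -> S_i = 5*9^i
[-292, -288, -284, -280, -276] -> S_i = -292 + 4*i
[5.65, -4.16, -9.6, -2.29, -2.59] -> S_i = Random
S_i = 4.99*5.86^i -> [4.99, 29.24, 171.35, 1004.14, 5884.25]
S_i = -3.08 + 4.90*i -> [-3.08, 1.82, 6.72, 11.62, 16.52]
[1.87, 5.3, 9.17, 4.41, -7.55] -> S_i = Random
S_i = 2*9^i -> [2, 18, 162, 1458, 13122]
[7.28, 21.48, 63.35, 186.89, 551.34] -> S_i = 7.28*2.95^i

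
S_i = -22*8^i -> [-22, -176, -1408, -11264, -90112]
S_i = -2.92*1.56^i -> [-2.92, -4.56, -7.11, -11.09, -17.29]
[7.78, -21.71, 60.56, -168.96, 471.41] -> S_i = 7.78*(-2.79)^i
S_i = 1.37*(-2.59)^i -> [1.37, -3.55, 9.19, -23.8, 61.65]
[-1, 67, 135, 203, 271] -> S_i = -1 + 68*i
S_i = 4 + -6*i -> [4, -2, -8, -14, -20]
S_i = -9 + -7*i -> [-9, -16, -23, -30, -37]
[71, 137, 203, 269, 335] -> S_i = 71 + 66*i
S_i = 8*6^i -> [8, 48, 288, 1728, 10368]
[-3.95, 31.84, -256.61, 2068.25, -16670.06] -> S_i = -3.95*(-8.06)^i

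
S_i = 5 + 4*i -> [5, 9, 13, 17, 21]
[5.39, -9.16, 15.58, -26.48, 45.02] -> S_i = 5.39*(-1.70)^i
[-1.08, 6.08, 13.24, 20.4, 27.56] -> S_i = -1.08 + 7.16*i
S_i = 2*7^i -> [2, 14, 98, 686, 4802]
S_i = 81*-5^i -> [81, -405, 2025, -10125, 50625]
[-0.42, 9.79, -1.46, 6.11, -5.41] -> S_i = Random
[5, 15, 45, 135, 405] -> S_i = 5*3^i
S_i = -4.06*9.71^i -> [-4.06, -39.42, -382.79, -3716.92, -36091.34]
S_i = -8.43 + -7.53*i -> [-8.43, -15.96, -23.49, -31.02, -38.55]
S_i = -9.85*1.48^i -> [-9.85, -14.58, -21.58, -31.93, -47.26]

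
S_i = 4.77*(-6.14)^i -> [4.77, -29.29, 179.83, -1104.14, 6779.41]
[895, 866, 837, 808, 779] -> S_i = 895 + -29*i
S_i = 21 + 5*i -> [21, 26, 31, 36, 41]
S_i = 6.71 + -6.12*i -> [6.71, 0.59, -5.53, -11.65, -17.77]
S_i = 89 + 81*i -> [89, 170, 251, 332, 413]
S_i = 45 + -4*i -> [45, 41, 37, 33, 29]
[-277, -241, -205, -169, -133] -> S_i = -277 + 36*i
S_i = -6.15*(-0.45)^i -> [-6.15, 2.77, -1.25, 0.56, -0.25]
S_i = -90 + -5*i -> [-90, -95, -100, -105, -110]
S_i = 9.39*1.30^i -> [9.39, 12.21, 15.87, 20.63, 26.82]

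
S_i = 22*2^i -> [22, 44, 88, 176, 352]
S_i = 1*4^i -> [1, 4, 16, 64, 256]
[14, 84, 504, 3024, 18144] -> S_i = 14*6^i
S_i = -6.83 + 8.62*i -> [-6.83, 1.79, 10.41, 19.03, 27.65]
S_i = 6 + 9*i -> [6, 15, 24, 33, 42]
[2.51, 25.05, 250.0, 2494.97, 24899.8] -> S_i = 2.51*9.98^i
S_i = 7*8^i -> [7, 56, 448, 3584, 28672]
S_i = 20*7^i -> [20, 140, 980, 6860, 48020]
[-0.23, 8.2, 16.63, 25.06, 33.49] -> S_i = -0.23 + 8.43*i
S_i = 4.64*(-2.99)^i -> [4.64, -13.87, 41.48, -124.03, 370.85]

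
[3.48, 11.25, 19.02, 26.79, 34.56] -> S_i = 3.48 + 7.77*i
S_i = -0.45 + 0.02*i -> [-0.45, -0.43, -0.41, -0.39, -0.37]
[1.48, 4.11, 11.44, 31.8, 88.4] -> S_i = 1.48*2.78^i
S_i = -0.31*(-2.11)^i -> [-0.31, 0.65, -1.38, 2.91, -6.14]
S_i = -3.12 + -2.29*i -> [-3.12, -5.41, -7.7, -9.99, -12.28]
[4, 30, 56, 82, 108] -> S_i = 4 + 26*i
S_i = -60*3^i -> [-60, -180, -540, -1620, -4860]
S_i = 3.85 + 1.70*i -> [3.85, 5.55, 7.25, 8.95, 10.65]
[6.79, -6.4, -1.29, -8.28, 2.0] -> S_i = Random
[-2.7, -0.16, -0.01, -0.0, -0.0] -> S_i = -2.70*0.06^i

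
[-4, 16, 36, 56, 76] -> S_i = -4 + 20*i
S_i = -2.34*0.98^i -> [-2.34, -2.29, -2.25, -2.2, -2.16]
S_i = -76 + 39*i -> [-76, -37, 2, 41, 80]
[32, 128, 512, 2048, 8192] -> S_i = 32*4^i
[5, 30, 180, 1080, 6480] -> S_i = 5*6^i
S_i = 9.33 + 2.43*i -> [9.33, 11.76, 14.19, 16.62, 19.05]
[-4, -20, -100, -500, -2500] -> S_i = -4*5^i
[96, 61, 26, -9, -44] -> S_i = 96 + -35*i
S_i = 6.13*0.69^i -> [6.13, 4.23, 2.92, 2.01, 1.39]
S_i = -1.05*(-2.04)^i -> [-1.05, 2.14, -4.37, 8.91, -18.18]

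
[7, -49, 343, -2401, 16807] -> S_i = 7*-7^i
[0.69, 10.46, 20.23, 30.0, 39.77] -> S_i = 0.69 + 9.77*i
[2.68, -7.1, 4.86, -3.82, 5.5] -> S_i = Random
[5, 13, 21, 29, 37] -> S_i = 5 + 8*i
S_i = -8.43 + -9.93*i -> [-8.43, -18.36, -28.29, -38.22, -48.15]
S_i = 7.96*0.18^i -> [7.96, 1.43, 0.26, 0.05, 0.01]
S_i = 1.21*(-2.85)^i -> [1.21, -3.45, 9.83, -28.01, 79.83]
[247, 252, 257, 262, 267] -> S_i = 247 + 5*i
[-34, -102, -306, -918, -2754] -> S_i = -34*3^i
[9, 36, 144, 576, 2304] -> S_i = 9*4^i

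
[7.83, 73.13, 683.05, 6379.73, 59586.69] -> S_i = 7.83*9.34^i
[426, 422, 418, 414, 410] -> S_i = 426 + -4*i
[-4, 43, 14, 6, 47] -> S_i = Random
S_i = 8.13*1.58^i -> [8.13, 12.85, 20.3, 32.07, 50.67]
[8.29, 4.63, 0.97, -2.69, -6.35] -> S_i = 8.29 + -3.66*i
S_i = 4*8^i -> [4, 32, 256, 2048, 16384]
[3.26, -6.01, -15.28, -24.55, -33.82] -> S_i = 3.26 + -9.27*i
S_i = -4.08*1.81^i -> [-4.08, -7.38, -13.37, -24.19, -43.79]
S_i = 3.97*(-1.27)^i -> [3.97, -5.04, 6.4, -8.13, 10.33]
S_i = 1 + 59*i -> [1, 60, 119, 178, 237]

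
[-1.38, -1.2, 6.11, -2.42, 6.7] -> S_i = Random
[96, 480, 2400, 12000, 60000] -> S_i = 96*5^i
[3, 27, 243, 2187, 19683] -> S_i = 3*9^i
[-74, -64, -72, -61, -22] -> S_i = Random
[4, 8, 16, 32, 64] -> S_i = 4*2^i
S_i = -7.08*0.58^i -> [-7.08, -4.11, -2.38, -1.38, -0.8]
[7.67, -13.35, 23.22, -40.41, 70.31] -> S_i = 7.67*(-1.74)^i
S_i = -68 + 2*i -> [-68, -66, -64, -62, -60]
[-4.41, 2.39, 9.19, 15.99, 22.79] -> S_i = -4.41 + 6.80*i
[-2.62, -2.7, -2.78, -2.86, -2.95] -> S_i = -2.62*1.03^i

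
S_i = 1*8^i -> [1, 8, 64, 512, 4096]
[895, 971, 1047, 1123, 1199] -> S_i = 895 + 76*i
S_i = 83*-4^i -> [83, -332, 1328, -5312, 21248]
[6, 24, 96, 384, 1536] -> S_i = 6*4^i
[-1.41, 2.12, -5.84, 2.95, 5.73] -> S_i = Random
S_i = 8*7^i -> [8, 56, 392, 2744, 19208]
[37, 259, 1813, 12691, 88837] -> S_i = 37*7^i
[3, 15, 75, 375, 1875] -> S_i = 3*5^i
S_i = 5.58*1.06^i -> [5.58, 5.91, 6.27, 6.65, 7.04]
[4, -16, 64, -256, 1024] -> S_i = 4*-4^i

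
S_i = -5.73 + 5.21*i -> [-5.73, -0.52, 4.69, 9.9, 15.11]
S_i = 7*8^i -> [7, 56, 448, 3584, 28672]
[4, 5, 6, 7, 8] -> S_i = 4 + 1*i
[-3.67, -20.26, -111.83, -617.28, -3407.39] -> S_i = -3.67*5.52^i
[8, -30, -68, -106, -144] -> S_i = 8 + -38*i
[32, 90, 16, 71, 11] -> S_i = Random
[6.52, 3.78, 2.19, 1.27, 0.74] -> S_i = 6.52*0.58^i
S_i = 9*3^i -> [9, 27, 81, 243, 729]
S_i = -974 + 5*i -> [-974, -969, -964, -959, -954]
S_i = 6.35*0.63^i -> [6.35, 4.0, 2.52, 1.59, 1.0]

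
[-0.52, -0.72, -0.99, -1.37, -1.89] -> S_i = -0.52*1.38^i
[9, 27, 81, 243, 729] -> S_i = 9*3^i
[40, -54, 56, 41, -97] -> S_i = Random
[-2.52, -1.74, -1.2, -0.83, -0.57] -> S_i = -2.52*0.69^i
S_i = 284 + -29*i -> [284, 255, 226, 197, 168]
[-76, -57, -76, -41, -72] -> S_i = Random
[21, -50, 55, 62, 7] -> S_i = Random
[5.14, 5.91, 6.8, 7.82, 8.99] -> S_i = 5.14*1.15^i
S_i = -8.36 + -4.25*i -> [-8.36, -12.61, -16.86, -21.11, -25.36]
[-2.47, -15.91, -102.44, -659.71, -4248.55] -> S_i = -2.47*6.44^i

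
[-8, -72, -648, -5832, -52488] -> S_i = -8*9^i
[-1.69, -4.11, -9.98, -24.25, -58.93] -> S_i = -1.69*2.43^i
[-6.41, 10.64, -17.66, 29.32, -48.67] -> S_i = -6.41*(-1.66)^i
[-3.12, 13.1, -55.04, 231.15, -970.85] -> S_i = -3.12*(-4.20)^i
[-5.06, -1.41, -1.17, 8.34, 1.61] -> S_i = Random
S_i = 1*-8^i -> [1, -8, 64, -512, 4096]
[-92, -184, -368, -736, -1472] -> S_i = -92*2^i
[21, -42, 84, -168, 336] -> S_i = 21*-2^i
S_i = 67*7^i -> [67, 469, 3283, 22981, 160867]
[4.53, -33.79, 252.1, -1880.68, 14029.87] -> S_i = 4.53*(-7.46)^i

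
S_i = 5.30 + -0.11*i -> [5.3, 5.19, 5.08, 4.97, 4.86]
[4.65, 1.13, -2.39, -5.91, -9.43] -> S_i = 4.65 + -3.52*i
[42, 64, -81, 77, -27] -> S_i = Random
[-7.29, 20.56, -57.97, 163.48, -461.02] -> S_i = -7.29*(-2.82)^i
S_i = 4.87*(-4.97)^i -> [4.87, -24.2, 120.29, -597.86, 2971.35]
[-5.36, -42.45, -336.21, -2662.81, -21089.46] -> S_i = -5.36*7.92^i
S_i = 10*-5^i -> [10, -50, 250, -1250, 6250]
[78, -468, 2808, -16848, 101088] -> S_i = 78*-6^i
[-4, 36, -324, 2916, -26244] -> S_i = -4*-9^i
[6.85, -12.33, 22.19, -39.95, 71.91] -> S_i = 6.85*(-1.80)^i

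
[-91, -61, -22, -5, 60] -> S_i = Random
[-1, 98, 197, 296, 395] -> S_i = -1 + 99*i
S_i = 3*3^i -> [3, 9, 27, 81, 243]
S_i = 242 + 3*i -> [242, 245, 248, 251, 254]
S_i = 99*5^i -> [99, 495, 2475, 12375, 61875]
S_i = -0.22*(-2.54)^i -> [-0.22, 0.56, -1.42, 3.61, -9.16]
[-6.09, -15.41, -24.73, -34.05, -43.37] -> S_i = -6.09 + -9.32*i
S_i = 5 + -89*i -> [5, -84, -173, -262, -351]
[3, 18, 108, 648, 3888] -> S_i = 3*6^i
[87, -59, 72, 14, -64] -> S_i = Random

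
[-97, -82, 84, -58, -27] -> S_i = Random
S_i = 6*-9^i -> [6, -54, 486, -4374, 39366]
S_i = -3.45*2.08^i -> [-3.45, -7.18, -14.93, -31.05, -64.58]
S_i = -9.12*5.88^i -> [-9.12, -53.63, -315.32, -1854.07, -10901.95]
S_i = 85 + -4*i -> [85, 81, 77, 73, 69]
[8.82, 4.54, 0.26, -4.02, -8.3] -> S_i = 8.82 + -4.28*i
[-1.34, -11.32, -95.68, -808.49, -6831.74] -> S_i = -1.34*8.45^i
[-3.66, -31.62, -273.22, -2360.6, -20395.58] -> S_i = -3.66*8.64^i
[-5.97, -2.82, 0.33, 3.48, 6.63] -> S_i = -5.97 + 3.15*i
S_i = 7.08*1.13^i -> [7.08, 8.0, 9.04, 10.22, 11.54]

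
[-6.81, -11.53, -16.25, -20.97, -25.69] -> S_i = -6.81 + -4.72*i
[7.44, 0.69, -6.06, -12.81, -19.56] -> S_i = 7.44 + -6.75*i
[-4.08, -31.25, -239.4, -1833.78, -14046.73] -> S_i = -4.08*7.66^i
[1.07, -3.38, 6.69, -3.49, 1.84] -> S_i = Random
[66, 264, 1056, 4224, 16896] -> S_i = 66*4^i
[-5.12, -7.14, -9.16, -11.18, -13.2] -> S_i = -5.12 + -2.02*i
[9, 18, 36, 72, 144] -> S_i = 9*2^i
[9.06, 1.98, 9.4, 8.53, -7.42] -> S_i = Random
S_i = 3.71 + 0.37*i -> [3.71, 4.08, 4.45, 4.82, 5.19]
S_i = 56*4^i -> [56, 224, 896, 3584, 14336]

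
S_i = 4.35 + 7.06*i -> [4.35, 11.41, 18.47, 25.53, 32.59]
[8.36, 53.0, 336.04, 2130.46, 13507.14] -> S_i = 8.36*6.34^i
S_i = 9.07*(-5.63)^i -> [9.07, -51.06, 287.49, -1618.57, 9112.57]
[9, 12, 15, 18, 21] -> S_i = 9 + 3*i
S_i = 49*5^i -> [49, 245, 1225, 6125, 30625]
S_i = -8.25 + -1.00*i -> [-8.25, -9.25, -10.25, -11.25, -12.25]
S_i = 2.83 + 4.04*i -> [2.83, 6.87, 10.91, 14.95, 18.99]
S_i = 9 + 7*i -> [9, 16, 23, 30, 37]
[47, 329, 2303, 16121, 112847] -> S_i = 47*7^i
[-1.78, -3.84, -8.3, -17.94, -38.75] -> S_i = -1.78*2.16^i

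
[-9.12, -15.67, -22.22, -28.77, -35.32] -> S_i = -9.12 + -6.55*i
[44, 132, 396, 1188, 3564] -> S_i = 44*3^i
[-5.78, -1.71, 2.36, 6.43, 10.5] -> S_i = -5.78 + 4.07*i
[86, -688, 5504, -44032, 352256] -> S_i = 86*-8^i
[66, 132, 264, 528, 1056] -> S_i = 66*2^i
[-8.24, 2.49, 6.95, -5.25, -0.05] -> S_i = Random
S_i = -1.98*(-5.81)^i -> [-1.98, 11.5, -66.84, 388.32, -2256.16]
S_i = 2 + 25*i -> [2, 27, 52, 77, 102]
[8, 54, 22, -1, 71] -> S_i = Random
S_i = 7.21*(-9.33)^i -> [7.21, -67.27, 627.62, -5855.72, 54633.85]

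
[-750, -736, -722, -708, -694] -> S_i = -750 + 14*i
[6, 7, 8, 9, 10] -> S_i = 6 + 1*i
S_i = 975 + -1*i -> [975, 974, 973, 972, 971]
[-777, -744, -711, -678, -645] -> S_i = -777 + 33*i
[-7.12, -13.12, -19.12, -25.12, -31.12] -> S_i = -7.12 + -6.00*i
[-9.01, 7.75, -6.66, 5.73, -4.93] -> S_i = -9.01*(-0.86)^i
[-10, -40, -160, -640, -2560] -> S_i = -10*4^i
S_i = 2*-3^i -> [2, -6, 18, -54, 162]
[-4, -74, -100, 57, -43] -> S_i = Random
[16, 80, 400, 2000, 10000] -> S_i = 16*5^i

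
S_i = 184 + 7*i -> [184, 191, 198, 205, 212]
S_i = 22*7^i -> [22, 154, 1078, 7546, 52822]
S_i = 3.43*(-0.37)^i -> [3.43, -1.27, 0.47, -0.17, 0.06]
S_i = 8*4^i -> [8, 32, 128, 512, 2048]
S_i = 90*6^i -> [90, 540, 3240, 19440, 116640]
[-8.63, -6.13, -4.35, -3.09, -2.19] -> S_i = -8.63*0.71^i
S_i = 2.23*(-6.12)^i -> [2.23, -13.65, 83.52, -511.16, 3128.32]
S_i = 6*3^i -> [6, 18, 54, 162, 486]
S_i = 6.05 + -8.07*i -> [6.05, -2.02, -10.09, -18.16, -26.23]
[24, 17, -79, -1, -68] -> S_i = Random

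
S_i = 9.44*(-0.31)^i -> [9.44, -2.93, 0.91, -0.28, 0.09]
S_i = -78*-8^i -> [-78, 624, -4992, 39936, -319488]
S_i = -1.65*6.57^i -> [-1.65, -10.84, -71.22, -467.93, -3074.29]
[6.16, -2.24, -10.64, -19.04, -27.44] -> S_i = 6.16 + -8.40*i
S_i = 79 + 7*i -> [79, 86, 93, 100, 107]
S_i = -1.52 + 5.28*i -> [-1.52, 3.76, 9.04, 14.32, 19.6]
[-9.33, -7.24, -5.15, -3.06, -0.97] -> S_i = -9.33 + 2.09*i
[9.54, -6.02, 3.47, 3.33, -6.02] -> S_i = Random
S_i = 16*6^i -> [16, 96, 576, 3456, 20736]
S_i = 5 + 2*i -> [5, 7, 9, 11, 13]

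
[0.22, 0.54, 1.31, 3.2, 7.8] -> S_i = 0.22*2.44^i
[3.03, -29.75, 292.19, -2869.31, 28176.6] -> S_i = 3.03*(-9.82)^i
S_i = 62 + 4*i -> [62, 66, 70, 74, 78]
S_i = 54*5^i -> [54, 270, 1350, 6750, 33750]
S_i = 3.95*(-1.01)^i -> [3.95, -3.99, 4.03, -4.07, 4.11]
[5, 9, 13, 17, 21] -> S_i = 5 + 4*i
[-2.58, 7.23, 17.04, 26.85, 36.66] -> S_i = -2.58 + 9.81*i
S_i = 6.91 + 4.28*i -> [6.91, 11.19, 15.47, 19.75, 24.03]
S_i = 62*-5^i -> [62, -310, 1550, -7750, 38750]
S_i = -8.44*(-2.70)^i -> [-8.44, 22.79, -61.53, 166.12, -448.54]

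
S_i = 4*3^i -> [4, 12, 36, 108, 324]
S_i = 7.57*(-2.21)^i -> [7.57, -16.73, 36.97, -81.71, 180.58]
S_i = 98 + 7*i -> [98, 105, 112, 119, 126]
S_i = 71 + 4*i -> [71, 75, 79, 83, 87]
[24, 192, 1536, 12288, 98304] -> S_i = 24*8^i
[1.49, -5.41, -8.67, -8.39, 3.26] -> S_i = Random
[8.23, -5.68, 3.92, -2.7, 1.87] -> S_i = 8.23*(-0.69)^i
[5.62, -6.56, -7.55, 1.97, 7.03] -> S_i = Random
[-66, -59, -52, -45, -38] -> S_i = -66 + 7*i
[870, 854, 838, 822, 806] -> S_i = 870 + -16*i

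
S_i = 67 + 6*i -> [67, 73, 79, 85, 91]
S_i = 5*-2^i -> [5, -10, 20, -40, 80]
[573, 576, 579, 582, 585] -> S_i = 573 + 3*i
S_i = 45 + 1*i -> [45, 46, 47, 48, 49]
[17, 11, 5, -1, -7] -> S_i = 17 + -6*i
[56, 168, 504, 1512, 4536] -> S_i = 56*3^i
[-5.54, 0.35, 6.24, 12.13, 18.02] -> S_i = -5.54 + 5.89*i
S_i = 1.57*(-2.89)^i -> [1.57, -4.54, 13.11, -37.9, 109.52]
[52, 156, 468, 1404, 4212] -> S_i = 52*3^i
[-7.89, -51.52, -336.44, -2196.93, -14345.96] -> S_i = -7.89*6.53^i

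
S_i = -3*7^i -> [-3, -21, -147, -1029, -7203]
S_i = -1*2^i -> [-1, -2, -4, -8, -16]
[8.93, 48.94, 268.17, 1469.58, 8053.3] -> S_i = 8.93*5.48^i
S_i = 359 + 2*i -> [359, 361, 363, 365, 367]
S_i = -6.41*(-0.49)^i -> [-6.41, 3.14, -1.54, 0.75, -0.37]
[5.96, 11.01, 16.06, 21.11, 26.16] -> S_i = 5.96 + 5.05*i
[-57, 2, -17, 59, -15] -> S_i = Random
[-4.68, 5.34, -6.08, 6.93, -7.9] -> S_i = -4.68*(-1.14)^i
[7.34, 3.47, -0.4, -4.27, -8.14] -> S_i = 7.34 + -3.87*i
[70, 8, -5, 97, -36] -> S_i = Random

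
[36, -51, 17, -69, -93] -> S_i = Random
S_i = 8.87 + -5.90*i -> [8.87, 2.97, -2.93, -8.83, -14.73]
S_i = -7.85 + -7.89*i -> [-7.85, -15.74, -23.63, -31.52, -39.41]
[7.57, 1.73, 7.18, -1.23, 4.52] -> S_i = Random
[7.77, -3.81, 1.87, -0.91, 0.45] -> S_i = 7.77*(-0.49)^i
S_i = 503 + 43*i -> [503, 546, 589, 632, 675]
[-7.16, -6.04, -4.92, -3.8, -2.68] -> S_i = -7.16 + 1.12*i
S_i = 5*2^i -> [5, 10, 20, 40, 80]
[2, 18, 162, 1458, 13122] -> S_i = 2*9^i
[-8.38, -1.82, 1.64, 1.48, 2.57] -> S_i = Random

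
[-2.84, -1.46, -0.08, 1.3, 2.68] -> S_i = -2.84 + 1.38*i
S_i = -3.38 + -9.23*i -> [-3.38, -12.61, -21.84, -31.07, -40.3]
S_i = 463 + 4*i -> [463, 467, 471, 475, 479]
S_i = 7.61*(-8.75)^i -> [7.61, -66.59, 582.64, -5098.11, 44608.42]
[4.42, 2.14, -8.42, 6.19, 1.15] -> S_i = Random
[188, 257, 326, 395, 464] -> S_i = 188 + 69*i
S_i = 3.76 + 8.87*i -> [3.76, 12.63, 21.5, 30.37, 39.24]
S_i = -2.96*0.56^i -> [-2.96, -1.66, -0.93, -0.52, -0.29]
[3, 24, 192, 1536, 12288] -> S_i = 3*8^i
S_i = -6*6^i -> [-6, -36, -216, -1296, -7776]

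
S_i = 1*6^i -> [1, 6, 36, 216, 1296]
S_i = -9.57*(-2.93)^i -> [-9.57, 28.04, -82.16, 240.72, -705.31]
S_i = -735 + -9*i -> [-735, -744, -753, -762, -771]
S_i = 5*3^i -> [5, 15, 45, 135, 405]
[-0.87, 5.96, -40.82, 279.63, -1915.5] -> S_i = -0.87*(-6.85)^i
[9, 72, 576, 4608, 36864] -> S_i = 9*8^i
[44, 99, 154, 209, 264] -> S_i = 44 + 55*i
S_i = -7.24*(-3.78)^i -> [-7.24, 27.37, -103.45, 391.03, -1478.11]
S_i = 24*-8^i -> [24, -192, 1536, -12288, 98304]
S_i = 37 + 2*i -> [37, 39, 41, 43, 45]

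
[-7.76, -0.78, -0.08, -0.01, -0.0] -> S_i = -7.76*0.10^i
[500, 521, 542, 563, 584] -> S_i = 500 + 21*i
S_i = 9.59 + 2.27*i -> [9.59, 11.86, 14.13, 16.4, 18.67]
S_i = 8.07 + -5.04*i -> [8.07, 3.03, -2.01, -7.05, -12.09]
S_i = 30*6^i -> [30, 180, 1080, 6480, 38880]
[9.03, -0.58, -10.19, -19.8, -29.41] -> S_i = 9.03 + -9.61*i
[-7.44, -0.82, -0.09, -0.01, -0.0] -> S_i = -7.44*0.11^i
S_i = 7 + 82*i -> [7, 89, 171, 253, 335]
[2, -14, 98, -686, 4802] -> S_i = 2*-7^i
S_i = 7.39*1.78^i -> [7.39, 13.15, 23.41, 41.68, 74.19]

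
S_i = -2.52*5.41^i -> [-2.52, -13.63, -73.76, -399.02, -2158.69]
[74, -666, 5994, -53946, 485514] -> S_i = 74*-9^i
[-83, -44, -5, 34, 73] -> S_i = -83 + 39*i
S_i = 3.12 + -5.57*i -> [3.12, -2.45, -8.02, -13.59, -19.16]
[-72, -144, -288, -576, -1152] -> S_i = -72*2^i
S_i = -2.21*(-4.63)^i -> [-2.21, 10.23, -47.38, 219.35, -1015.58]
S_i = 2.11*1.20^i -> [2.11, 2.53, 3.04, 3.65, 4.38]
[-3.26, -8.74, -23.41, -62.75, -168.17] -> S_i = -3.26*2.68^i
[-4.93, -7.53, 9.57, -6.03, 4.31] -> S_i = Random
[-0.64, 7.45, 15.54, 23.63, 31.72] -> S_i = -0.64 + 8.09*i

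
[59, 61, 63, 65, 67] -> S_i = 59 + 2*i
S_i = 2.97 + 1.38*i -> [2.97, 4.35, 5.73, 7.11, 8.49]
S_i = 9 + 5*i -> [9, 14, 19, 24, 29]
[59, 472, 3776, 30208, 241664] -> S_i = 59*8^i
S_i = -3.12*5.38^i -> [-3.12, -16.79, -90.31, -485.85, -2613.87]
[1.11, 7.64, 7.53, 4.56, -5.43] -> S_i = Random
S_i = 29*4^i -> [29, 116, 464, 1856, 7424]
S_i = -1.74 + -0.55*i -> [-1.74, -2.29, -2.84, -3.39, -3.94]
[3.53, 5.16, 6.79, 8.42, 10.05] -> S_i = 3.53 + 1.63*i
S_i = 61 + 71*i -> [61, 132, 203, 274, 345]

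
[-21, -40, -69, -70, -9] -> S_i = Random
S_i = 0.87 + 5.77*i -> [0.87, 6.64, 12.41, 18.18, 23.95]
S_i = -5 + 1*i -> [-5, -4, -3, -2, -1]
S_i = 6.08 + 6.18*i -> [6.08, 12.26, 18.44, 24.62, 30.8]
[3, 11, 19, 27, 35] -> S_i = 3 + 8*i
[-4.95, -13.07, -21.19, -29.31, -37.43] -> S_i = -4.95 + -8.12*i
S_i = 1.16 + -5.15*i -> [1.16, -3.99, -9.14, -14.29, -19.44]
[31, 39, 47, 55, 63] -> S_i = 31 + 8*i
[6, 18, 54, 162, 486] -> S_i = 6*3^i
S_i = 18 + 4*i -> [18, 22, 26, 30, 34]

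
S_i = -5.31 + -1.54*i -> [-5.31, -6.85, -8.39, -9.93, -11.47]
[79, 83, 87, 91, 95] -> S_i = 79 + 4*i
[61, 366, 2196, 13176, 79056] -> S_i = 61*6^i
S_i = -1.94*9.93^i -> [-1.94, -19.26, -191.29, -1899.54, -18862.48]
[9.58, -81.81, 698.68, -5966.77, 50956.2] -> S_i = 9.58*(-8.54)^i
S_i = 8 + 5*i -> [8, 13, 18, 23, 28]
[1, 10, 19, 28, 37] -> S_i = 1 + 9*i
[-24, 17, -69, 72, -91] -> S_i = Random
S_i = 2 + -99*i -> [2, -97, -196, -295, -394]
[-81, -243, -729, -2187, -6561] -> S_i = -81*3^i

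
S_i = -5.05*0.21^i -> [-5.05, -1.06, -0.22, -0.05, -0.01]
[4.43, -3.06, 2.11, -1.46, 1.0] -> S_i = 4.43*(-0.69)^i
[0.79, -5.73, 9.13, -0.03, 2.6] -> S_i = Random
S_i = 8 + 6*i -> [8, 14, 20, 26, 32]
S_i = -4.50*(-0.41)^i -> [-4.5, 1.84, -0.76, 0.31, -0.13]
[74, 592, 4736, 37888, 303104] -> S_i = 74*8^i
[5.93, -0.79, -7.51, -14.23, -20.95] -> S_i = 5.93 + -6.72*i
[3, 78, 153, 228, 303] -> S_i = 3 + 75*i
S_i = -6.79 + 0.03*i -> [-6.79, -6.76, -6.73, -6.7, -6.67]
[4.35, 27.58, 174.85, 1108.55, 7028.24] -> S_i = 4.35*6.34^i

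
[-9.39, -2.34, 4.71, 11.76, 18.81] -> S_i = -9.39 + 7.05*i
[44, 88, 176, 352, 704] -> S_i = 44*2^i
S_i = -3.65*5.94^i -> [-3.65, -21.68, -128.79, -764.98, -4544.0]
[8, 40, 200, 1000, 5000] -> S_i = 8*5^i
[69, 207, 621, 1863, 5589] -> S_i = 69*3^i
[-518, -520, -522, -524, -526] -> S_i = -518 + -2*i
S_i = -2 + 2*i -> [-2, 0, 2, 4, 6]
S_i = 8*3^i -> [8, 24, 72, 216, 648]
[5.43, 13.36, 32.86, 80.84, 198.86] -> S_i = 5.43*2.46^i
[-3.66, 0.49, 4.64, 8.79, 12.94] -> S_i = -3.66 + 4.15*i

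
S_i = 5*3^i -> [5, 15, 45, 135, 405]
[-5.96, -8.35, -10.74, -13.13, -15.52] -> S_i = -5.96 + -2.39*i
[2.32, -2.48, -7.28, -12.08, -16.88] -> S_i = 2.32 + -4.80*i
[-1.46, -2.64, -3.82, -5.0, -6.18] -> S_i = -1.46 + -1.18*i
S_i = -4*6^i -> [-4, -24, -144, -864, -5184]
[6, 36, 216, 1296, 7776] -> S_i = 6*6^i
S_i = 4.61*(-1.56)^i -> [4.61, -7.19, 11.22, -17.5, 27.3]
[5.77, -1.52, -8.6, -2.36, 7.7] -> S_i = Random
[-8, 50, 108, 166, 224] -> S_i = -8 + 58*i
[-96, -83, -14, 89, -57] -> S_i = Random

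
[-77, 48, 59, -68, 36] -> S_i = Random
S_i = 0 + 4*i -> [0, 4, 8, 12, 16]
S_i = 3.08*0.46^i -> [3.08, 1.42, 0.65, 0.3, 0.14]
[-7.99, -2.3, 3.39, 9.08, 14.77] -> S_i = -7.99 + 5.69*i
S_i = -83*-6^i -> [-83, 498, -2988, 17928, -107568]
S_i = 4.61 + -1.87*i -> [4.61, 2.74, 0.87, -1.0, -2.87]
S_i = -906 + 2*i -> [-906, -904, -902, -900, -898]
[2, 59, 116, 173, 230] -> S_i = 2 + 57*i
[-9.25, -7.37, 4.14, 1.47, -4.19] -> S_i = Random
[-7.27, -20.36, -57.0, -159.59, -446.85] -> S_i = -7.27*2.80^i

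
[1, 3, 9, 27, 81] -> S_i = 1*3^i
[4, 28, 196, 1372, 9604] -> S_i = 4*7^i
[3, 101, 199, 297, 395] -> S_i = 3 + 98*i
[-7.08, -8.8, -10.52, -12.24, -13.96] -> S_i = -7.08 + -1.72*i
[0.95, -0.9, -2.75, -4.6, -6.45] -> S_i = 0.95 + -1.85*i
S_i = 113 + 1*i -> [113, 114, 115, 116, 117]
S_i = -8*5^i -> [-8, -40, -200, -1000, -5000]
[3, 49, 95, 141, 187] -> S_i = 3 + 46*i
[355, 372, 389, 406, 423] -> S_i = 355 + 17*i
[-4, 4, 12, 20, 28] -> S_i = -4 + 8*i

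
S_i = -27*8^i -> [-27, -216, -1728, -13824, -110592]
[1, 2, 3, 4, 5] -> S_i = 1 + 1*i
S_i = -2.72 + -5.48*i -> [-2.72, -8.2, -13.68, -19.16, -24.64]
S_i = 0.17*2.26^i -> [0.17, 0.38, 0.87, 1.96, 4.43]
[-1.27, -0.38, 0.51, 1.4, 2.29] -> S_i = -1.27 + 0.89*i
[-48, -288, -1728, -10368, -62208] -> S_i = -48*6^i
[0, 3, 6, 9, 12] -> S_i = 0 + 3*i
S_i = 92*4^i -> [92, 368, 1472, 5888, 23552]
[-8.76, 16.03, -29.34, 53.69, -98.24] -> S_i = -8.76*(-1.83)^i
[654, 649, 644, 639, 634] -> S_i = 654 + -5*i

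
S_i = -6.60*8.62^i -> [-6.6, -56.89, -490.41, -4227.33, -36439.55]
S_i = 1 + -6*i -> [1, -5, -11, -17, -23]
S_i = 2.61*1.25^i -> [2.61, 3.26, 4.08, 5.1, 6.37]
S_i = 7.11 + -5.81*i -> [7.11, 1.3, -4.51, -10.32, -16.13]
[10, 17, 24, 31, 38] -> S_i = 10 + 7*i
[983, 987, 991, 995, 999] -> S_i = 983 + 4*i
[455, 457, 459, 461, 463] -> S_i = 455 + 2*i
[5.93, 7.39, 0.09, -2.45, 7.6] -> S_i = Random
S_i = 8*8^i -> [8, 64, 512, 4096, 32768]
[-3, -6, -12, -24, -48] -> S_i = -3*2^i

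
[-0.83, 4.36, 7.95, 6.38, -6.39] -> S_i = Random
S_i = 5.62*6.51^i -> [5.62, 36.59, 238.18, 1550.53, 10093.93]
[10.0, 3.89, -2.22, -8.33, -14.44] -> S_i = 10.00 + -6.11*i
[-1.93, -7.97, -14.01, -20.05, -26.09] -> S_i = -1.93 + -6.04*i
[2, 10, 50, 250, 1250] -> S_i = 2*5^i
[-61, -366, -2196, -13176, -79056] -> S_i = -61*6^i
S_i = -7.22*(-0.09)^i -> [-7.22, 0.65, -0.06, 0.01, -0.0]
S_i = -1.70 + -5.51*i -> [-1.7, -7.21, -12.72, -18.23, -23.74]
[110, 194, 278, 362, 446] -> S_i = 110 + 84*i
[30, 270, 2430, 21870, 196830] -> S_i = 30*9^i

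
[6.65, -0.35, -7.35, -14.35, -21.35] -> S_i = 6.65 + -7.00*i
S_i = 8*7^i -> [8, 56, 392, 2744, 19208]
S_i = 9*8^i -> [9, 72, 576, 4608, 36864]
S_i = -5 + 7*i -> [-5, 2, 9, 16, 23]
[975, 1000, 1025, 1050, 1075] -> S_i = 975 + 25*i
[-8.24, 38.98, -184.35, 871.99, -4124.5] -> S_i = -8.24*(-4.73)^i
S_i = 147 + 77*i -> [147, 224, 301, 378, 455]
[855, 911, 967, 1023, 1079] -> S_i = 855 + 56*i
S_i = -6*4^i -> [-6, -24, -96, -384, -1536]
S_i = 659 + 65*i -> [659, 724, 789, 854, 919]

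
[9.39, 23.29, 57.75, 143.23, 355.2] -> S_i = 9.39*2.48^i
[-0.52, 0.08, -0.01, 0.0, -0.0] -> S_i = -0.52*(-0.15)^i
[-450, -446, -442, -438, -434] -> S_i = -450 + 4*i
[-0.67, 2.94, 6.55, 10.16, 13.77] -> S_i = -0.67 + 3.61*i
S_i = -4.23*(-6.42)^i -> [-4.23, 27.16, -174.35, 1119.3, -7185.89]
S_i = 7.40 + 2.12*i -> [7.4, 9.52, 11.64, 13.76, 15.88]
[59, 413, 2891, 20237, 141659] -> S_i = 59*7^i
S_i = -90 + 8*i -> [-90, -82, -74, -66, -58]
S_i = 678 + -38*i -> [678, 640, 602, 564, 526]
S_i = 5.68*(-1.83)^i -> [5.68, -10.39, 19.02, -34.81, 63.7]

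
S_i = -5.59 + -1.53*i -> [-5.59, -7.12, -8.65, -10.18, -11.71]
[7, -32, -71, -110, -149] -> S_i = 7 + -39*i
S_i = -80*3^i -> [-80, -240, -720, -2160, -6480]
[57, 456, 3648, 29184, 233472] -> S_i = 57*8^i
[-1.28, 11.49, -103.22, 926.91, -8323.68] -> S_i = -1.28*(-8.98)^i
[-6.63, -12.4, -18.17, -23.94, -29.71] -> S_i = -6.63 + -5.77*i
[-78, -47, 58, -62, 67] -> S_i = Random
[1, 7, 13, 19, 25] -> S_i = 1 + 6*i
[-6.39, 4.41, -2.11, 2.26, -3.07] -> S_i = Random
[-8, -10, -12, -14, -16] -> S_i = -8 + -2*i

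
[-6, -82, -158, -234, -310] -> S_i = -6 + -76*i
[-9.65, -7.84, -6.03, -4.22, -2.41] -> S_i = -9.65 + 1.81*i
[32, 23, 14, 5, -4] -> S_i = 32 + -9*i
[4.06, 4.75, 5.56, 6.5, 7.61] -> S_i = 4.06*1.17^i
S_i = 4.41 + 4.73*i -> [4.41, 9.14, 13.87, 18.6, 23.33]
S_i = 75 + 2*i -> [75, 77, 79, 81, 83]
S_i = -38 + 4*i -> [-38, -34, -30, -26, -22]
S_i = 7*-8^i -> [7, -56, 448, -3584, 28672]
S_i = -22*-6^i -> [-22, 132, -792, 4752, -28512]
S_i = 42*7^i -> [42, 294, 2058, 14406, 100842]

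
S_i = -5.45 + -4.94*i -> [-5.45, -10.39, -15.33, -20.27, -25.21]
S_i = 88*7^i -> [88, 616, 4312, 30184, 211288]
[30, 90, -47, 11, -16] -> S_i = Random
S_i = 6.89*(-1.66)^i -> [6.89, -11.44, 18.99, -31.52, 52.32]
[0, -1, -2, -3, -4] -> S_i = 0 + -1*i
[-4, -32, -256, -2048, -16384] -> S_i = -4*8^i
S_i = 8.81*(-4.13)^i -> [8.81, -36.39, 150.27, -620.62, 2563.16]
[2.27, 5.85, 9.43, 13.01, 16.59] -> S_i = 2.27 + 3.58*i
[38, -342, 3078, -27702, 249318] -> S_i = 38*-9^i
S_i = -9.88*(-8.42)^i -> [-9.88, 83.19, -700.46, 5897.84, -49659.84]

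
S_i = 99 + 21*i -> [99, 120, 141, 162, 183]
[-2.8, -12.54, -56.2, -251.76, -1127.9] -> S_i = -2.80*4.48^i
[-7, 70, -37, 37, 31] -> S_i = Random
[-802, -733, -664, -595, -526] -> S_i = -802 + 69*i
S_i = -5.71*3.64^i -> [-5.71, -20.78, -75.66, -275.38, -1002.4]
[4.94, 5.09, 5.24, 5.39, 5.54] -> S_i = 4.94 + 0.15*i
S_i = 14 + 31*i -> [14, 45, 76, 107, 138]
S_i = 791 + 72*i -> [791, 863, 935, 1007, 1079]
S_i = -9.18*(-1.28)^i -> [-9.18, 11.75, -15.04, 19.25, -24.64]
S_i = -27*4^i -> [-27, -108, -432, -1728, -6912]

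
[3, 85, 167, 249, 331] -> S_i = 3 + 82*i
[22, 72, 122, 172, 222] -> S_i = 22 + 50*i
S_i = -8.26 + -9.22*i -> [-8.26, -17.48, -26.7, -35.92, -45.14]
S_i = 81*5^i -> [81, 405, 2025, 10125, 50625]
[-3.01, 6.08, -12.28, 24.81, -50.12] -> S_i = -3.01*(-2.02)^i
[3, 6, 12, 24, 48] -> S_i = 3*2^i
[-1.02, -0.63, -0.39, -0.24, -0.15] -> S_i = -1.02*0.62^i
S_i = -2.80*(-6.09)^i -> [-2.8, 17.05, -103.85, 632.43, -3851.48]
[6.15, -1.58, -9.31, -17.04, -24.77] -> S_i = 6.15 + -7.73*i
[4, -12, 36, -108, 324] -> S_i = 4*-3^i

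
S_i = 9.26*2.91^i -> [9.26, 26.95, 78.41, 228.19, 664.02]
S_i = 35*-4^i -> [35, -140, 560, -2240, 8960]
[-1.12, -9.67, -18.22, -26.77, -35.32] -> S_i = -1.12 + -8.55*i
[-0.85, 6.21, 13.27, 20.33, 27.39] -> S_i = -0.85 + 7.06*i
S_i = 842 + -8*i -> [842, 834, 826, 818, 810]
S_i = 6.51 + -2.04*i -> [6.51, 4.47, 2.43, 0.39, -1.65]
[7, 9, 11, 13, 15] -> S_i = 7 + 2*i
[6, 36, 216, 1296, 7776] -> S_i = 6*6^i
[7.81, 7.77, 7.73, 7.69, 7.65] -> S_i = 7.81 + -0.04*i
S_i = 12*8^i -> [12, 96, 768, 6144, 49152]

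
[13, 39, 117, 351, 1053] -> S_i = 13*3^i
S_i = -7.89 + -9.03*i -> [-7.89, -16.92, -25.95, -34.98, -44.01]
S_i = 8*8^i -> [8, 64, 512, 4096, 32768]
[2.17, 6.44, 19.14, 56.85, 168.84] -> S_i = 2.17*2.97^i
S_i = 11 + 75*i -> [11, 86, 161, 236, 311]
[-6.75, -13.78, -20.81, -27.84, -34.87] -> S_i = -6.75 + -7.03*i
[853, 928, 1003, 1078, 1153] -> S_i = 853 + 75*i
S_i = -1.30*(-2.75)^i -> [-1.3, 3.58, -9.83, 27.04, -74.35]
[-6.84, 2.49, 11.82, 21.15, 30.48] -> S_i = -6.84 + 9.33*i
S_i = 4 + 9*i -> [4, 13, 22, 31, 40]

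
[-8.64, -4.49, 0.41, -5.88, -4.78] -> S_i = Random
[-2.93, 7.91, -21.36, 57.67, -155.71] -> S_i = -2.93*(-2.70)^i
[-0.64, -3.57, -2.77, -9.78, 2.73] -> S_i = Random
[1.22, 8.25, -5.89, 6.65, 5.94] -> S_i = Random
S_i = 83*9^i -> [83, 747, 6723, 60507, 544563]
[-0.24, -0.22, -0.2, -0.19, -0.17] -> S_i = -0.24*0.92^i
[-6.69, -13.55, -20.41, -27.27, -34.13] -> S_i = -6.69 + -6.86*i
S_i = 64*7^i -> [64, 448, 3136, 21952, 153664]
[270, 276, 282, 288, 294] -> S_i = 270 + 6*i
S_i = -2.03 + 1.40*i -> [-2.03, -0.63, 0.77, 2.17, 3.57]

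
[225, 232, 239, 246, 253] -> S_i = 225 + 7*i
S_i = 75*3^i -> [75, 225, 675, 2025, 6075]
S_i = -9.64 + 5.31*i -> [-9.64, -4.33, 0.98, 6.29, 11.6]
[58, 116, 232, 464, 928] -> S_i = 58*2^i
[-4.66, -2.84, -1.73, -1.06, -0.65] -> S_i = -4.66*0.61^i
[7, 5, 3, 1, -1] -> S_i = 7 + -2*i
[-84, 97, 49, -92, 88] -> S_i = Random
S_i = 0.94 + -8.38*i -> [0.94, -7.44, -15.82, -24.2, -32.58]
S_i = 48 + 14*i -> [48, 62, 76, 90, 104]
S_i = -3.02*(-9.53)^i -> [-3.02, 28.78, -274.28, 2613.88, -24910.28]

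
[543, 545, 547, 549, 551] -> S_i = 543 + 2*i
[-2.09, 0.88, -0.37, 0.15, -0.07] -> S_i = -2.09*(-0.42)^i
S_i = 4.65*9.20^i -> [4.65, 42.78, 393.58, 3620.9, 33312.27]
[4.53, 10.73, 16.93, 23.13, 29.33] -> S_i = 4.53 + 6.20*i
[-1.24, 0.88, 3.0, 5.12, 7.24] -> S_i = -1.24 + 2.12*i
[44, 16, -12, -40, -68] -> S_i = 44 + -28*i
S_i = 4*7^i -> [4, 28, 196, 1372, 9604]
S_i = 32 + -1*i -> [32, 31, 30, 29, 28]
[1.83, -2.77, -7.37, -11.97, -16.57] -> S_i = 1.83 + -4.60*i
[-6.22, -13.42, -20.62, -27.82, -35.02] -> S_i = -6.22 + -7.20*i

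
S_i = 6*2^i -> [6, 12, 24, 48, 96]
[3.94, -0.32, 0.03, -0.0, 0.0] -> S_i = 3.94*(-0.08)^i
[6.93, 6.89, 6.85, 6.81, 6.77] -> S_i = 6.93 + -0.04*i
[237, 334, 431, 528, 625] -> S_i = 237 + 97*i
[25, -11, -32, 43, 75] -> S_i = Random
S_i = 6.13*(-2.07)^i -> [6.13, -12.69, 26.27, -54.37, 112.55]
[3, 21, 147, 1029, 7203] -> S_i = 3*7^i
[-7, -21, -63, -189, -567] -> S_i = -7*3^i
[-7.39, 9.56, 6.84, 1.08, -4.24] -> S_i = Random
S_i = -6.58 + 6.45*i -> [-6.58, -0.13, 6.32, 12.77, 19.22]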